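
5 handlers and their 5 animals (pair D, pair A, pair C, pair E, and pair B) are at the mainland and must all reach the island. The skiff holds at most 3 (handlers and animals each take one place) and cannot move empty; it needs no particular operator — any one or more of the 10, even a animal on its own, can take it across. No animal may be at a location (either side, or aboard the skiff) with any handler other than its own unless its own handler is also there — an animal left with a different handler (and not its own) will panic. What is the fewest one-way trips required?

Counting alone: each trip to the island takes at most 3 across and each return brings at least 1 back, so after t trips out (and t−1 returns) at most 3t − (t−1) of the 10 are across; that first reaches 10 at t = 5, so at least 9 crossings are needed.
The safety rule pushes this higher. Following every safe sequence of crossings, the most of the 10 that can be at the island as the skiff arrives there on crossing 9 is 9 — never all 10.
So no plan with fewer than 11 crossings exists, and this one achieves 11:
1. animal D and handler D cross → the island.
2. handler D crosses ← the mainland.
3. animal A, animal C, and animal E cross → the island.
4. animal D crosses ← the mainland.
5. handler A, handler C, and handler E cross → the island.
6. animal A and handler A cross ← the mainland.
7. handler A, handler B, and handler D cross → the island.
8. animal C crosses ← the mainland.
9. animal A and animal D cross → the island.
10. animal D crosses ← the mainland.
11. animal B, animal C, and animal D cross → the island.

11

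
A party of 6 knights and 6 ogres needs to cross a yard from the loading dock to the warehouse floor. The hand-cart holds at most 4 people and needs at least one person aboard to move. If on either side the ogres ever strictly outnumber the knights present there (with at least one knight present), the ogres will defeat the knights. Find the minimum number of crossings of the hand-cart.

9

Counting alone: each trip to the warehouse floor takes at most 4 across and each return brings at least 1 back, so after t trips out (and t−1 returns) at most 4t − (t−1) of the 12 are across; that first reaches 12 at t = 4, so at least 7 crossings are needed.
The safety rule pushes this higher. Following every safe sequence of crossings, the most of the 12 that can be at the warehouse floor as the hand-cart arrives there on crossing 7 is 11 — never all 12.
So no plan with fewer than 9 crossings exists, and this one achieves 9:
1. 2 ogres → the warehouse floor.  (the loading dock: 6K 4O; the warehouse floor: 0K 2O)
2. 1 ogre ← the loading dock.  (the loading dock: 6K 5O; the warehouse floor: 0K 1O)
3. 4 ogres → the warehouse floor.  (the loading dock: 6K 1O; the warehouse floor: 0K 5O)
4. 1 ogre ← the loading dock.  (the loading dock: 6K 2O; the warehouse floor: 0K 4O)
5. 4 knights → the warehouse floor.  (the loading dock: 2K 2O; the warehouse floor: 4K 4O)
6. 1 knight and 1 ogre ← the loading dock.  (the loading dock: 3K 3O; the warehouse floor: 3K 3O)
7. 2 knights and 2 ogres → the warehouse floor.  (the loading dock: 1K 1O; the warehouse floor: 5K 5O)
8. 1 knight and 1 ogre ← the loading dock.  (the loading dock: 2K 2O; the warehouse floor: 4K 4O)
9. 2 knights and 2 ogres → the warehouse floor.  (the loading dock: 0K 0O; the warehouse floor: 6K 6O)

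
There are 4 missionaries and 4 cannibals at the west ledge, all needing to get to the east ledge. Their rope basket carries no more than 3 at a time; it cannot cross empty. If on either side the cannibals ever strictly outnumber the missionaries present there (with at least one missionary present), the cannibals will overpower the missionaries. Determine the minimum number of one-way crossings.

9

Counting alone: each trip to the east ledge takes at most 3 across and each return brings at least 1 back, so after t trips out (and t−1 returns) at most 3t − (t−1) of the 8 are across; that first reaches 8 at t = 4, so at least 7 crossings are needed.
The safety rule pushes this higher. Following every safe sequence of crossings, the most of the 8 that can be at the east ledge as the rope basket arrives there on crossing 7 is 7 — never all 8.
So no plan with fewer than 9 crossings exists, and this one achieves 9:
1. 2 cannibals → the east ledge.  (the west ledge: 4M 2C; the east ledge: 0M 2C)
2. 1 cannibal ← the west ledge.  (the west ledge: 4M 3C; the east ledge: 0M 1C)
3. 3 cannibals → the east ledge.  (the west ledge: 4M 0C; the east ledge: 0M 4C)
4. 1 cannibal ← the west ledge.  (the west ledge: 4M 1C; the east ledge: 0M 3C)
5. 3 missionaries → the east ledge.  (the west ledge: 1M 1C; the east ledge: 3M 3C)
6. 1 missionary and 1 cannibal ← the west ledge.  (the west ledge: 2M 2C; the east ledge: 2M 2C)
7. 2 missionaries → the east ledge.  (the west ledge: 0M 2C; the east ledge: 4M 2C)
8. 1 cannibal ← the west ledge.  (the west ledge: 0M 3C; the east ledge: 4M 1C)
9. 3 cannibals → the east ledge.  (the west ledge: 0M 0C; the east ledge: 4M 4C)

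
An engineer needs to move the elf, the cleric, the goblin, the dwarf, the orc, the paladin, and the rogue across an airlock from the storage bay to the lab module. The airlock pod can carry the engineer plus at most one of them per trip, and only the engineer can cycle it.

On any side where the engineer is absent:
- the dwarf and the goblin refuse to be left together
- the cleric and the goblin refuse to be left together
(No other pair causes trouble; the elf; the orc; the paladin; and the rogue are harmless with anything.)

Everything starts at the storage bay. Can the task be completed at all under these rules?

Yes

1. Engineer goes to the lab module with the goblin.  [the storage bay: the cleric, the dwarf, the elf, the orc, the paladin, the rogue | the lab module: the goblin]
2. Engineer goes back to the storage bay alone.  [the storage bay: the cleric, the dwarf, the elf, the orc, the paladin, the rogue | the lab module: the goblin]
3. Engineer goes to the lab module with the elf.  [the storage bay: the cleric, the dwarf, the orc, the paladin, the rogue | the lab module: the elf, the goblin]
4. Engineer goes back to the storage bay alone.  [the storage bay: the cleric, the dwarf, the orc, the paladin, the rogue | the lab module: the elf, the goblin]
5. Engineer goes to the lab module with the cleric.  [the storage bay: the dwarf, the orc, the paladin, the rogue | the lab module: the cleric, the elf, the goblin]
6. Engineer goes back to the storage bay with the goblin.  [the storage bay: the dwarf, the goblin, the orc, the paladin, the rogue | the lab module: the cleric, the elf]
7. Engineer goes to the lab module with the dwarf.  [the storage bay: the goblin, the orc, the paladin, the rogue | the lab module: the cleric, the dwarf, the elf]
8. Engineer goes back to the storage bay alone.  [the storage bay: the goblin, the orc, the paladin, the rogue | the lab module: the cleric, the dwarf, the elf]
9. Engineer goes to the lab module with the orc.  [the storage bay: the goblin, the paladin, the rogue | the lab module: the cleric, the dwarf, the elf, the orc]
10. Engineer goes back to the storage bay alone.  [the storage bay: the goblin, the paladin, the rogue | the lab module: the cleric, the dwarf, the elf, the orc]
11. Engineer goes to the lab module with the paladin.  [the storage bay: the goblin, the rogue | the lab module: the cleric, the dwarf, the elf, the orc, the paladin]
12. Engineer goes back to the storage bay alone.  [the storage bay: the goblin, the rogue | the lab module: the cleric, the dwarf, the elf, the orc, the paladin]
13. Engineer goes to the lab module with the rogue.  [the storage bay: the goblin | the lab module: the cleric, the dwarf, the elf, the orc, the paladin, the rogue]
14. Engineer goes back to the storage bay alone.  [the storage bay: the goblin | the lab module: the cleric, the dwarf, the elf, the orc, the paladin, the rogue]
15. Engineer goes to the lab module with the goblin.  [the storage bay: — | the lab module: the cleric, the dwarf, the elf, the goblin, the orc, the paladin, the rogue]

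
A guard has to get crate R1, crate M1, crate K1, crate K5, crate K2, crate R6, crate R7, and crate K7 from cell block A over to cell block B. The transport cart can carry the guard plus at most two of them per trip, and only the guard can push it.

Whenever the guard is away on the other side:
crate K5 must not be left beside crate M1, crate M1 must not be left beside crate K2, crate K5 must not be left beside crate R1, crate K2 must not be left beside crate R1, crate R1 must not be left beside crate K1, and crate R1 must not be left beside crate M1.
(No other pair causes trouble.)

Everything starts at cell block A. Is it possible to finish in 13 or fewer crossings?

Yes — this plan uses 13 crossings (≤ 13):
1. Guard goes to cell block B with crate M1 and crate R1.
2. Guard goes back to cell block A with crate R1.
3. Guard goes to cell block B with crate K1 and crate R1.
4. Guard goes back to cell block A with crate R1.
5. Guard goes to cell block B with crate R1 and crate R6.
6. Guard goes back to cell block A with crate R1.
7. Guard goes to cell block B with crate R1 and crate R7.
8. Guard goes back to cell block A with crate R1.
9. Guard goes to cell block B with crate K7 and crate R1.
10. Guard goes back to cell block A with crate R1.
11. Guard goes to cell block B with crate K2 and crate K5.
12. Guard goes back to cell block A with crate M1.
13. Guard goes to cell block B with crate M1 and crate R1.

Yes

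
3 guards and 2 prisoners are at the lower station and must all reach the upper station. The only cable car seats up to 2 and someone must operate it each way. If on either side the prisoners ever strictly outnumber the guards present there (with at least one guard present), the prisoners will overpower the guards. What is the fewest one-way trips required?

Counting alone: each trip to the upper station takes at most 2 across and each return brings at least 1 back, so after t trips out (and t−1 returns) at most 2t − (t−1) of the 5 are across; that first reaches 5 at t = 4, so at least 7 crossings are needed.
The plan below uses exactly 7 crossings, so it is optimal:
1. 2 prisoners → the upper station.  (the lower station: 3G 0P; the upper station: 0G 2P)
2. 1 prisoner ← the lower station.  (the lower station: 3G 1P; the upper station: 0G 1P)
3. 2 guards → the upper station.  (the lower station: 1G 1P; the upper station: 2G 1P)
4. 1 guard ← the lower station.  (the lower station: 2G 1P; the upper station: 1G 1P)
5. 1 guard and 1 prisoner → the upper station.  (the lower station: 1G 0P; the upper station: 2G 2P)
6. 1 prisoner ← the lower station.  (the lower station: 1G 1P; the upper station: 2G 1P)
7. 1 guard and 1 prisoner → the upper station.  (the lower station: 0G 0P; the upper station: 3G 2P)

7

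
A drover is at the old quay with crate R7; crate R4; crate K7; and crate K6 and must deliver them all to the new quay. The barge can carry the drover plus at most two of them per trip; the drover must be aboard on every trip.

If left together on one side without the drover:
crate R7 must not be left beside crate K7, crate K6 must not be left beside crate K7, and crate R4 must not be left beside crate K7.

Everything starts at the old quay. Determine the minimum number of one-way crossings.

Counting alone: the drover can take at most 2 across per trip to the new quay, so moving all 4 needs at least 2 loaded trips out, with a return between consecutive ones — at least 3 crossings.
The safety rule pushes this higher. Following every safe sequence of crossings, the most of the 4 that can be at the new quay as the barge arrives there on crossing 3 is 3 — never all 4.
So no plan with fewer than 5 crossings exists, and this one achieves 5:
1. Drover goes to the new quay with crate K7.
2. Drover goes back to the old quay alone.
3. Drover goes to the new quay with crate R4 and crate R7.
4. Drover goes back to the old quay with crate K7.
5. Drover goes to the new quay with crate K6 and crate K7.

5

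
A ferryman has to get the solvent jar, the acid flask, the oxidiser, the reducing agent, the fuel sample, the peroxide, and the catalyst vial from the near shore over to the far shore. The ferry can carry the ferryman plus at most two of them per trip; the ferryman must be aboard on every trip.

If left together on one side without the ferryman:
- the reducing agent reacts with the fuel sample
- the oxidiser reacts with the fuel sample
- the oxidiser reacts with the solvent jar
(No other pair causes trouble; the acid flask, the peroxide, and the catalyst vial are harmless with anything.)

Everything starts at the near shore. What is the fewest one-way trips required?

7

Counting alone: the ferryman can take at most 2 across per trip to the far shore, so moving all 7 needs at least 4 loaded trips out, with a return between consecutive ones — at least 7 crossings.
The plan below uses exactly 7 crossings, so it is optimal:
1. Ferryman goes to the far shore with the fuel sample and the solvent jar.
2. Ferryman goes back to the near shore alone.
3. Ferryman goes to the far shore with the acid flask.
4. Ferryman goes back to the near shore alone.
5. Ferryman goes to the far shore with the catalyst vial and the peroxide.
6. Ferryman goes back to the near shore alone.
7. Ferryman goes to the far shore with the oxidiser and the reducing agent.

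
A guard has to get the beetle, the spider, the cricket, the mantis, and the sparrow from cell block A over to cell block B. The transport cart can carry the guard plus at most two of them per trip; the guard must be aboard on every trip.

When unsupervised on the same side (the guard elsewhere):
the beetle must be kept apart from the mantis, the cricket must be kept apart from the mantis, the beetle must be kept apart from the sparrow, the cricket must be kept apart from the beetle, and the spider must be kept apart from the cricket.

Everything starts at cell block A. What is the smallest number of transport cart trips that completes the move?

7

Counting alone: the guard can take at most 2 across per trip to cell block B, so moving all 5 needs at least 3 loaded trips out, with a return between consecutive ones — at least 5 crossings.
The safety rule pushes this higher. Following every safe sequence of crossings, the most of the 5 that can be at cell block B as the transport cart arrives there on crossing 5 is 4 — never all 5.
So no plan with fewer than 7 crossings exists, and this one achieves 7:
1. Guard goes to cell block B with the beetle and the cricket.  [cell block A: the mantis, the sparrow, the spider | cell block B: the beetle, the cricket]
2. Guard goes back to cell block A with the beetle.  [cell block A: the beetle, the mantis, the sparrow, the spider | cell block B: the cricket]
3. Guard goes to cell block B with the beetle and the spider.  [cell block A: the mantis, the sparrow | cell block B: the beetle, the cricket, the spider]
4. Guard goes back to cell block A with the cricket.  [cell block A: the cricket, the mantis, the sparrow | cell block B: the beetle, the spider]
5. Guard goes to cell block B with the mantis and the sparrow.  [cell block A: the cricket | cell block B: the beetle, the mantis, the sparrow, the spider]
6. Guard goes back to cell block A with the beetle.  [cell block A: the beetle, the cricket | cell block B: the mantis, the sparrow, the spider]
7. Guard goes to cell block B with the beetle and the cricket.  [cell block A: — | cell block B: the beetle, the cricket, the mantis, the sparrow, the spider]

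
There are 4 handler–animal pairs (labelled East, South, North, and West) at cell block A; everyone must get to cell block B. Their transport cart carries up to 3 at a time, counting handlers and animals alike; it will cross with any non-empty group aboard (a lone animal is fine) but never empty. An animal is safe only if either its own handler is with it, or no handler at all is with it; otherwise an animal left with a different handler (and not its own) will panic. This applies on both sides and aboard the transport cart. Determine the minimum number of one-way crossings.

Counting alone: each trip to cell block B takes at most 3 across and each return brings at least 1 back, so after t trips out (and t−1 returns) at most 3t − (t−1) of the 8 are across; that first reaches 8 at t = 4, so at least 7 crossings are needed.
The safety rule pushes this higher. Following every safe sequence of crossings, the most of the 8 that can be at cell block B as the transport cart arrives there on crossing 7 is 7 — never all 8.
So no plan with fewer than 9 crossings exists, and this one achieves 9:
1. animal East and handler East cross → cell block B.
2. handler East crosses ← cell block A.
3. animal South, handler East, and handler South cross → cell block B.
4. animal East and handler East cross ← cell block A.
5. handler East, handler North, and handler West cross → cell block B.
6. animal South crosses ← cell block A.
7. animal East and animal South cross → cell block B.
8. animal East crosses ← cell block A.
9. animal East, animal North, and animal West cross → cell block B.

9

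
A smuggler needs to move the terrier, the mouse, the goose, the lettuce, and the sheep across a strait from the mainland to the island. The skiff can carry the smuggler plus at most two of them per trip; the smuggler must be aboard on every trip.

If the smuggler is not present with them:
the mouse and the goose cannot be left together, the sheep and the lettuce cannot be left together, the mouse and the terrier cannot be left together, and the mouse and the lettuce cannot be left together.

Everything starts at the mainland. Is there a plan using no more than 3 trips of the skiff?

Counting alone: the smuggler can take at most 2 across per trip to the island, so moving all 5 needs at least 3 loaded trips out, with a return between consecutive ones — at least 5 crossings.
Since 3 < 5, 3 crossings cannot be enough. (The shortest complete plan in fact takes 5:)
1. Smuggler goes to the island with the lettuce and the mouse.  [the mainland: the goose, the sheep, the terrier | the island: the lettuce, the mouse]
2. Smuggler goes back to the mainland with the mouse.  [the mainland: the goose, the mouse, the sheep, the terrier | the island: the lettuce]
3. Smuggler goes to the island with the goose and the terrier.  [the mainland: the mouse, the sheep | the island: the goose, the lettuce, the terrier]
4. Smuggler goes back to the mainland alone.  [the mainland: the mouse, the sheep | the island: the goose, the lettuce, the terrier]
5. Smuggler goes to the island with the mouse and the sheep.  [the mainland: — | the island: the goose, the lettuce, the mouse, the sheep, the terrier]

No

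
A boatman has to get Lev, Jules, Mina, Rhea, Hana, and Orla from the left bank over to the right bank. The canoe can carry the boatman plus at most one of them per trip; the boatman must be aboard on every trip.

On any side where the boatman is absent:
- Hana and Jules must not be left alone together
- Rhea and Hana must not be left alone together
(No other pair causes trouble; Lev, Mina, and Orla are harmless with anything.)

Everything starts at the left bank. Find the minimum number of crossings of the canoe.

Counting alone: the boatman can take at most 1 across per trip to the right bank, so moving all 6 needs at least 6 loaded trips out, with a return between consecutive ones — at least 11 crossings.
The safety rule pushes this higher. Following every safe sequence of crossings, the most of the 6 that can be at the right bank as the canoe arrives there on crossing 11 is 5 — never all 6.
So no plan with fewer than 13 crossings exists, and this one achieves 13:
1. Boatman goes to the right bank with Hana.
2. Boatman goes back to the left bank alone.
3. Boatman goes to the right bank with Lev.
4. Boatman goes back to the left bank alone.
5. Boatman goes to the right bank with Jules.
6. Boatman goes back to the left bank with Hana.
7. Boatman goes to the right bank with Rhea.
8. Boatman goes back to the left bank alone.
9. Boatman goes to the right bank with Mina.
10. Boatman goes back to the left bank alone.
11. Boatman goes to the right bank with Orla.
12. Boatman goes back to the left bank alone.
13. Boatman goes to the right bank with Hana.

13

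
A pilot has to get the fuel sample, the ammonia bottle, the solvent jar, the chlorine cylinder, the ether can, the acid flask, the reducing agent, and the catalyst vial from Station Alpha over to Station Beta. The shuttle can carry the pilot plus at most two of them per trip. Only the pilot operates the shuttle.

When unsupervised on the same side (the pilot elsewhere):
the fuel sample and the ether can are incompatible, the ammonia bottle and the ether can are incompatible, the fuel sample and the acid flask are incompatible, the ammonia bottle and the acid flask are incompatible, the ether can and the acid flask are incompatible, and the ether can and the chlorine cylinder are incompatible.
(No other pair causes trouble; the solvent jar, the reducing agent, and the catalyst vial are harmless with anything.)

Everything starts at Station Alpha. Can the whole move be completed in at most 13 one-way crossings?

Yes

Yes — this plan uses 13 crossings (≤ 13):
1. Pilot goes to Station Beta with the acid flask and the ether can.  [Station Alpha: the ammonia bottle, the catalyst vial, the chlorine cylinder, the fuel sample, the reducing agent, the solvent jar | Station Beta: the acid flask, the ether can]
2. Pilot goes back to Station Alpha with the ether can.  [Station Alpha: the ammonia bottle, the catalyst vial, the chlorine cylinder, the ether can, the fuel sample, the reducing agent, the solvent jar | Station Beta: the acid flask]
3. Pilot goes to Station Beta with the ether can and the solvent jar.  [Station Alpha: the ammonia bottle, the catalyst vial, the chlorine cylinder, the fuel sample, the reducing agent | Station Beta: the acid flask, the ether can, the solvent jar]
4. Pilot goes back to Station Alpha with the ether can.  [Station Alpha: the ammonia bottle, the catalyst vial, the chlorine cylinder, the ether can, the fuel sample, the reducing agent | Station Beta: the acid flask, the solvent jar]
5. Pilot goes to Station Beta with the chlorine cylinder and the ether can.  [Station Alpha: the ammonia bottle, the catalyst vial, the fuel sample, the reducing agent | Station Beta: the acid flask, the chlorine cylinder, the ether can, the solvent jar]
6. Pilot goes back to Station Alpha with the ether can.  [Station Alpha: the ammonia bottle, the catalyst vial, the ether can, the fuel sample, the reducing agent | Station Beta: the acid flask, the chlorine cylinder, the solvent jar]
7. Pilot goes to Station Beta with the ammonia bottle and the fuel sample.  [Station Alpha: the catalyst vial, the ether can, the reducing agent | Station Beta: the acid flask, the ammonia bottle, the chlorine cylinder, the fuel sample, the solvent jar]
8. Pilot goes back to Station Alpha with the acid flask.  [Station Alpha: the acid flask, the catalyst vial, the ether can, the reducing agent | Station Beta: the ammonia bottle, the chlorine cylinder, the fuel sample, the solvent jar]
9. Pilot goes to Station Beta with the ether can and the reducing agent.  [Station Alpha: the acid flask, the catalyst vial | Station Beta: the ammonia bottle, the chlorine cylinder, the ether can, the fuel sample, the reducing agent, the solvent jar]
10. Pilot goes back to Station Alpha with the ether can.  [Station Alpha: the acid flask, the catalyst vial, the ether can | Station Beta: the ammonia bottle, the chlorine cylinder, the fuel sample, the reducing agent, the solvent jar]
11. Pilot goes to Station Beta with the catalyst vial and the ether can.  [Station Alpha: the acid flask | Station Beta: the ammonia bottle, the catalyst vial, the chlorine cylinder, the ether can, the fuel sample, the reducing agent, the solvent jar]
12. Pilot goes back to Station Alpha with the ether can.  [Station Alpha: the acid flask, the ether can | Station Beta: the ammonia bottle, the catalyst vial, the chlorine cylinder, the fuel sample, the reducing agent, the solvent jar]
13. Pilot goes to Station Beta with the acid flask and the ether can.  [Station Alpha: — | Station Beta: the acid flask, the ammonia bottle, the catalyst vial, the chlorine cylinder, the ether can, the fuel sample, the reducing agent, the solvent jar]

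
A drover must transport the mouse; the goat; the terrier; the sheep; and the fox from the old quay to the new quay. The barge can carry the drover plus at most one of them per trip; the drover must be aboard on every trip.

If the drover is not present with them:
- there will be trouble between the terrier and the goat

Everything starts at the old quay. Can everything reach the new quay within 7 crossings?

Counting alone: the drover can take at most 1 across per trip to the new quay, so moving all 5 needs at least 5 loaded trips out, with a return between consecutive ones — at least 9 crossings.
Since 7 < 9, 7 crossings cannot be enough. (The shortest complete plan in fact takes 9:)
1. Drover goes to the new quay with the goat.
2. Drover goes back to the old quay alone.
3. Drover goes to the new quay with the mouse.
4. Drover goes back to the old quay alone.
5. Drover goes to the new quay with the sheep.
6. Drover goes back to the old quay alone.
7. Drover goes to the new quay with the fox.
8. Drover goes back to the old quay alone.
9. Drover goes to the new quay with the terrier.

No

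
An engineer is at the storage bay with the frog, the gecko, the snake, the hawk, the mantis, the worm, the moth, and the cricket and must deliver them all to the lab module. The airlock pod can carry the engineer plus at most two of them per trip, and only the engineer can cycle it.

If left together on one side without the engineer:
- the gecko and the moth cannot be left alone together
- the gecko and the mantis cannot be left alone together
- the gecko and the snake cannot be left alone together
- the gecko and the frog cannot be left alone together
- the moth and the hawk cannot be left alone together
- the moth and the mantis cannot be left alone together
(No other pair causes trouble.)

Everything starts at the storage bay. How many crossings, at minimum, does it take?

Counting alone: the engineer can take at most 2 across per trip to the lab module, so moving all 8 needs at least 4 loaded trips out, with a return between consecutive ones — at least 7 crossings.
The safety rule pushes this higher. Following every safe sequence of crossings, the most of the 8 that can be at the lab module as the airlock pod arrives there on crossings 7, 9, 11 is 5, 6, 7 respectively — never all 8.
So no plan with fewer than 13 crossings exists, and this one achieves 13:
1. Engineer goes to the lab module with the gecko and the moth.
2. Engineer goes back to the storage bay with the gecko.
3. Engineer goes to the lab module with the frog and the gecko.
4. Engineer goes back to the storage bay with the gecko.
5. Engineer goes to the lab module with the gecko and the snake.
6. Engineer goes back to the storage bay with the gecko.
7. Engineer goes to the lab module with the gecko and the worm.
8. Engineer goes back to the storage bay with the gecko.
9. Engineer goes to the lab module with the cricket and the gecko.
10. Engineer goes back to the storage bay with the gecko.
11. Engineer goes to the lab module with the hawk and the mantis.
12. Engineer goes back to the storage bay with the moth.
13. Engineer goes to the lab module with the gecko and the moth.

13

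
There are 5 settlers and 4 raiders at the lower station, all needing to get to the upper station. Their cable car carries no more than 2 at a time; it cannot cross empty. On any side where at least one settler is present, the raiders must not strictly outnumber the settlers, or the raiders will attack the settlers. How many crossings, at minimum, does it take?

15

Counting alone: each trip to the upper station takes at most 2 across and each return brings at least 1 back, so after t trips out (and t−1 returns) at most 2t − (t−1) of the 9 are across; that first reaches 9 at t = 8, so at least 15 crossings are needed.
The plan below uses exactly 15 crossings, so it is optimal:
1. 2 raiders → the upper station.  (the lower station: 5S 2R; the upper station: 0S 2R)
2. 1 raider ← the lower station.  (the lower station: 5S 3R; the upper station: 0S 1R)
3. 2 raiders → the upper station.  (the lower station: 5S 1R; the upper station: 0S 3R)
4. 1 raider ← the lower station.  (the lower station: 5S 2R; the upper station: 0S 2R)
5. 2 settlers → the upper station.  (the lower station: 3S 2R; the upper station: 2S 2R)
6. 1 raider ← the lower station.  (the lower station: 3S 3R; the upper station: 2S 1R)
7. 1 settler and 1 raider → the upper station.  (the lower station: 2S 2R; the upper station: 3S 2R)
8. 1 settler ← the lower station.  (the lower station: 3S 2R; the upper station: 2S 2R)
9. 1 settler and 1 raider → the upper station.  (the lower station: 2S 1R; the upper station: 3S 3R)
10. 1 raider ← the lower station.  (the lower station: 2S 2R; the upper station: 3S 2R)
11. 1 settler and 1 raider → the upper station.  (the lower station: 1S 1R; the upper station: 4S 3R)
12. 1 settler ← the lower station.  (the lower station: 2S 1R; the upper station: 3S 3R)
13. 1 settler and 1 raider → the upper station.  (the lower station: 1S 0R; the upper station: 4S 4R)
14. 1 raider ← the lower station.  (the lower station: 1S 1R; the upper station: 4S 3R)
15. 1 settler and 1 raider → the upper station.  (the lower station: 0S 0R; the upper station: 5S 4R)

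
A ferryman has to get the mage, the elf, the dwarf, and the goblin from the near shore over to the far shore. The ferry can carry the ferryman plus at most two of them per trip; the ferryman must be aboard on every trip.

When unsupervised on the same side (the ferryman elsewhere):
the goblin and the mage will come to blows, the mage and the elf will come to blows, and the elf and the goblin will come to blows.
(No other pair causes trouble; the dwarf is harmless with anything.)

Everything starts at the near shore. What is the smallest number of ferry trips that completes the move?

Counting alone: the ferryman can take at most 2 across per trip to the far shore, so moving all 4 needs at least 2 loaded trips out, with a return between consecutive ones — at least 3 crossings.
The safety rule pushes this higher. Following every safe sequence of crossings, the most of the 4 that can be at the far shore as the ferry arrives there on crossing 3 is 3 — never all 4.
So no plan with fewer than 5 crossings exists, and this one achieves 5:
1. Ferryman goes to the far shore with the elf and the mage.  [the near shore: the dwarf, the goblin | the far shore: the elf, the mage]
2. Ferryman goes back to the near shore with the mage.  [the near shore: the dwarf, the goblin, the mage | the far shore: the elf]
3. Ferryman goes to the far shore with the dwarf and the mage.  [the near shore: the goblin | the far shore: the dwarf, the elf, the mage]
4. Ferryman goes back to the near shore with the mage.  [the near shore: the goblin, the mage | the far shore: the dwarf, the elf]
5. Ferryman goes to the far shore with the goblin and the mage.  [the near shore: — | the far shore: the dwarf, the elf, the goblin, the mage]

5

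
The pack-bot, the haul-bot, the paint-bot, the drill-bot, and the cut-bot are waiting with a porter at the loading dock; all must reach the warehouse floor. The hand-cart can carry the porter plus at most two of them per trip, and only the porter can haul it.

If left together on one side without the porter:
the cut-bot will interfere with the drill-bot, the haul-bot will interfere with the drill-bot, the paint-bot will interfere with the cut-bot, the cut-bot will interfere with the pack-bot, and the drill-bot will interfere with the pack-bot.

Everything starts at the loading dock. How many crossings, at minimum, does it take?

Counting alone: the porter can take at most 2 across per trip to the warehouse floor, so moving all 5 needs at least 3 loaded trips out, with a return between consecutive ones — at least 5 crossings.
The safety rule pushes this higher. Following every safe sequence of crossings, the most of the 5 that can be at the warehouse floor as the hand-cart arrives there on crossing 5 is 4 — never all 5.
So no plan with fewer than 7 crossings exists, and this one achieves 7:
1. Porter goes to the warehouse floor with the cut-bot and the drill-bot.
2. Porter goes back to the loading dock with the drill-bot.
3. Porter goes to the warehouse floor with the haul-bot and the pack-bot.
4. Porter goes back to the loading dock with the pack-bot.
5. Porter goes to the warehouse floor with the pack-bot and the paint-bot.
6. Porter goes back to the loading dock with the cut-bot.
7. Porter goes to the warehouse floor with the cut-bot and the drill-bot.

7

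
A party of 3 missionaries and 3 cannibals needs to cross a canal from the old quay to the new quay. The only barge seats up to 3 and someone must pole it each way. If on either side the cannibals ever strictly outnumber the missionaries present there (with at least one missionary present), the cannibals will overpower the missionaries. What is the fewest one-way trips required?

5

Counting alone: each trip to the new quay takes at most 3 across and each return brings at least 1 back, so after t trips out (and t−1 returns) at most 3t − (t−1) of the 6 are across; that first reaches 6 at t = 3, so at least 5 crossings are needed.
The plan below uses exactly 5 crossings, so it is optimal:
1. 2 cannibals → the new quay.  (the old quay: 3M 1C; the new quay: 0M 2C)
2. 1 cannibal ← the old quay.  (the old quay: 3M 2C; the new quay: 0M 1C)
3. 3 missionaries → the new quay.  (the old quay: 0M 2C; the new quay: 3M 1C)
4. 1 cannibal ← the old quay.  (the old quay: 0M 3C; the new quay: 3M 0C)
5. 3 cannibals → the new quay.  (the old quay: 0M 0C; the new quay: 3M 3C)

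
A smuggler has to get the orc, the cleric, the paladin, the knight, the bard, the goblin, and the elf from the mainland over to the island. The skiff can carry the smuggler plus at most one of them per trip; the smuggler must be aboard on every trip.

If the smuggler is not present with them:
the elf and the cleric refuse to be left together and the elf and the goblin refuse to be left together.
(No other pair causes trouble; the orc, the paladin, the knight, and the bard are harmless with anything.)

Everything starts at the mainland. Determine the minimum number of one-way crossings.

Counting alone: the smuggler can take at most 1 across per trip to the island, so moving all 7 needs at least 7 loaded trips out, with a return between consecutive ones — at least 13 crossings.
The safety rule pushes this higher. Following every safe sequence of crossings, the most of the 7 that can be at the island as the skiff arrives there on crossing 13 is 6 — never all 7.
So no plan with fewer than 15 crossings exists, and this one achieves 15:
1. Smuggler goes to the island with the elf.
2. Smuggler goes back to the mainland alone.
3. Smuggler goes to the island with the orc.
4. Smuggler goes back to the mainland alone.
5. Smuggler goes to the island with the cleric.
6. Smuggler goes back to the mainland with the elf.
7. Smuggler goes to the island with the goblin.
8. Smuggler goes back to the mainland alone.
9. Smuggler goes to the island with the paladin.
10. Smuggler goes back to the mainland alone.
11. Smuggler goes to the island with the knight.
12. Smuggler goes back to the mainland alone.
13. Smuggler goes to the island with the bard.
14. Smuggler goes back to the mainland alone.
15. Smuggler goes to the island with the elf.

15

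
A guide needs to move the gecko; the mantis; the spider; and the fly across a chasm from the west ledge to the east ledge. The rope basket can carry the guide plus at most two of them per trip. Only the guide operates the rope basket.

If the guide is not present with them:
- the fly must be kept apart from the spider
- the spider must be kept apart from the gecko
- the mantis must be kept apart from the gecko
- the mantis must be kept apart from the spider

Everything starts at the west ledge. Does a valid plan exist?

Yes

1. Guide goes to the east ledge with the gecko and the spider.
2. Guide goes back to the west ledge with the gecko.
3. Guide goes to the east ledge with the fly and the gecko.
4. Guide goes back to the west ledge with the spider.
5. Guide goes to the east ledge with the mantis and the spider.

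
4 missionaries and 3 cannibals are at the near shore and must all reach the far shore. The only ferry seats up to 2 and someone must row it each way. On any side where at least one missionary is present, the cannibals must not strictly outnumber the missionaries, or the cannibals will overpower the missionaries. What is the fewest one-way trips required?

Counting alone: each trip to the far shore takes at most 2 across and each return brings at least 1 back, so after t trips out (and t−1 returns) at most 2t − (t−1) of the 7 are across; that first reaches 7 at t = 6, so at least 11 crossings are needed.
The plan below uses exactly 11 crossings, so it is optimal:
1. 2 cannibals → the far shore.  (the near shore: 4M 1C; the far shore: 0M 2C)
2. 1 cannibal ← the near shore.  (the near shore: 4M 2C; the far shore: 0M 1C)
3. 2 cannibals → the far shore.  (the near shore: 4M 0C; the far shore: 0M 3C)
4. 1 cannibal ← the near shore.  (the near shore: 4M 1C; the far shore: 0M 2C)
5. 2 missionaries → the far shore.  (the near shore: 2M 1C; the far shore: 2M 2C)
6. 1 cannibal ← the near shore.  (the near shore: 2M 2C; the far shore: 2M 1C)
7. 1 missionary and 1 cannibal → the far shore.  (the near shore: 1M 1C; the far shore: 3M 2C)
8. 1 missionary ← the near shore.  (the near shore: 2M 1C; the far shore: 2M 2C)
9. 1 missionary and 1 cannibal → the far shore.  (the near shore: 1M 0C; the far shore: 3M 3C)
10. 1 cannibal ← the near shore.  (the near shore: 1M 1C; the far shore: 3M 2C)
11. 1 missionary and 1 cannibal → the far shore.  (the near shore: 0M 0C; the far shore: 4M 3C)

11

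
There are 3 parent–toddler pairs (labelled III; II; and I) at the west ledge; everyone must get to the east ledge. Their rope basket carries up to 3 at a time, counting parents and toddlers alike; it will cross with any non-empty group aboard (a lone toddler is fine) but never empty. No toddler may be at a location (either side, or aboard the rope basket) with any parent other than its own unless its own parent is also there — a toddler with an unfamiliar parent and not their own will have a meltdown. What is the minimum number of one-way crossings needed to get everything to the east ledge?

5

Counting alone: each trip to the east ledge takes at most 3 across and each return brings at least 1 back, so after t trips out (and t−1 returns) at most 3t − (t−1) of the 6 are across; that first reaches 6 at t = 3, so at least 5 crossings are needed.
The plan below uses exactly 5 crossings, so it is optimal:
1. parent III and toddler III cross → the east ledge.
2. parent III crosses ← the west ledge.
3. parent I, parent II, and parent III cross → the east ledge.
4. toddler III crosses ← the west ledge.
5. toddler I, toddler II, and toddler III cross → the east ledge.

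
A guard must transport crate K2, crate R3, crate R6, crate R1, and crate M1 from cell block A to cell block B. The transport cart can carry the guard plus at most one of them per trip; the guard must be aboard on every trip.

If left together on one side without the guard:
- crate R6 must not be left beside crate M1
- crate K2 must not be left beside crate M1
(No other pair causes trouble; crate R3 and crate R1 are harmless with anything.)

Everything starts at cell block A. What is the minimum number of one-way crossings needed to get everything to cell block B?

Counting alone: the guard can take at most 1 across per trip to cell block B, so moving all 5 needs at least 5 loaded trips out, with a return between consecutive ones — at least 9 crossings.
The safety rule pushes this higher. Following every safe sequence of crossings, the most of the 5 that can be at cell block B as the transport cart arrives there on crossing 9 is 4 — never all 5.
So no plan with fewer than 11 crossings exists, and this one achieves 11:
1. Guard goes to cell block B with crate M1.  [cell block A: crate K2, crate R1, crate R3, crate R6 | cell block B: crate M1]
2. Guard goes back to cell block A alone.  [cell block A: crate K2, crate R1, crate R3, crate R6 | cell block B: crate M1]
3. Guard goes to cell block B with crate K2.  [cell block A: crate R1, crate R3, crate R6 | cell block B: crate K2, crate M1]
4. Guard goes back to cell block A with crate M1.  [cell block A: crate M1, crate R1, crate R3, crate R6 | cell block B: crate K2]
5. Guard goes to cell block B with crate R6.  [cell block A: crate M1, crate R1, crate R3 | cell block B: crate K2, crate R6]
6. Guard goes back to cell block A alone.  [cell block A: crate M1, crate R1, crate R3 | cell block B: crate K2, crate R6]
7. Guard goes to cell block B with crate R3.  [cell block A: crate M1, crate R1 | cell block B: crate K2, crate R3, crate R6]
8. Guard goes back to cell block A alone.  [cell block A: crate M1, crate R1 | cell block B: crate K2, crate R3, crate R6]
9. Guard goes to cell block B with crate R1.  [cell block A: crate M1 | cell block B: crate K2, crate R1, crate R3, crate R6]
10. Guard goes back to cell block A alone.  [cell block A: crate M1 | cell block B: crate K2, crate R1, crate R3, crate R6]
11. Guard goes to cell block B with crate M1.  [cell block A: — | cell block B: crate K2, crate M1, crate R1, crate R3, crate R6]

11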